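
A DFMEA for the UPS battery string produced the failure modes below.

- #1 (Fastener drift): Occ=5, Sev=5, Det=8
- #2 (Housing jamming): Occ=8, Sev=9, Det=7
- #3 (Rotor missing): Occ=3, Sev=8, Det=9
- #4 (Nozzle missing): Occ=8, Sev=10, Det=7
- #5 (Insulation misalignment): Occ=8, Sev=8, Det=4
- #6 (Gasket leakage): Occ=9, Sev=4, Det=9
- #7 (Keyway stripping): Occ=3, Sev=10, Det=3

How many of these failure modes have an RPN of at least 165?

6

RPN = Severity × Occurrence × Detection:
  #1: 5 × 5 × 8 = 200
  #2: 9 × 8 × 7 = 504
  #3: 8 × 3 × 9 = 216
  #4: 10 × 8 × 7 = 560
  #5: 8 × 8 × 4 = 256
  #6: 4 × 9 × 9 = 324
  #7: 10 × 3 × 3 = 90
Modes with RPN ≥ 165: #1 (200), #2 (504), #3 (216), #4 (560), #5 (256), #6 (324) → 6.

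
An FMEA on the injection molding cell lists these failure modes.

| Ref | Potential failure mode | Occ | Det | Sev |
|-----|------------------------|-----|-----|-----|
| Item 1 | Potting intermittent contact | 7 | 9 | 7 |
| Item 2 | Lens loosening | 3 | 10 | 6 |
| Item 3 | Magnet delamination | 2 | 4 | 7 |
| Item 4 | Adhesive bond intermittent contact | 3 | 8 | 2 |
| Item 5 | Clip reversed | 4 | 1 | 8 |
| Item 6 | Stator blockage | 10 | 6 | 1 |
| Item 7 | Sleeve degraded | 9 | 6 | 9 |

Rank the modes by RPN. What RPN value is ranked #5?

RPN = Severity × Occurrence × Detection:
  Item 1: 7 × 7 × 9 = 441
  Item 2: 6 × 3 × 10 = 180
  Item 3: 7 × 2 × 4 = 56
  Item 4: 2 × 3 × 8 = 48
  Item 5: 8 × 4 × 1 = 32
  Item 6: 1 × 10 × 6 = 60
  Item 7: 9 × 9 × 6 = 486
Sorted descending: 486, 441, 180, 60, 56, 48, 32.
The fifth-highest RPN is 56 (Item 3).

56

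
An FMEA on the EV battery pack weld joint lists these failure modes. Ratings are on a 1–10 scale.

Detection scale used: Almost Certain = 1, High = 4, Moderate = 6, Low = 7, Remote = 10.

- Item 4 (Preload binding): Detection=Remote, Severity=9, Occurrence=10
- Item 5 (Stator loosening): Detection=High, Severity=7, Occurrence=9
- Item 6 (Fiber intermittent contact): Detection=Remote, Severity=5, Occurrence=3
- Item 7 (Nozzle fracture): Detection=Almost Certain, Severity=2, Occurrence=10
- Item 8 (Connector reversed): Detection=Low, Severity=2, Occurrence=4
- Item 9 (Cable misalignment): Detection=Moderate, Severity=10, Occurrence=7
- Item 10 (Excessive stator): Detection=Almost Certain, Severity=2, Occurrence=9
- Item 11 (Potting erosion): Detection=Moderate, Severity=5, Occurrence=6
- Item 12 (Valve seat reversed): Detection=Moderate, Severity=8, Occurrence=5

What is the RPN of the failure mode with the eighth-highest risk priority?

RPN = Severity × Occurrence × Detection:
  Item 4: 9 × 10 × 10 = 900
  Item 5: 7 × 9 × 4 = 252
  Item 6: 5 × 3 × 10 = 150
  Item 7: 2 × 10 × 1 = 20
  Item 8: 2 × 4 × 7 = 56
  Item 9: 10 × 7 × 6 = 420
  Item 10: 2 × 9 × 1 = 18
  Item 11: 5 × 6 × 6 = 180
  Item 12: 8 × 5 × 6 = 240
Sorted descending: 900, 420, 252, 240, 180, 150, 56, 20, 18.
The eighth-highest RPN is 20 (Item 7).

20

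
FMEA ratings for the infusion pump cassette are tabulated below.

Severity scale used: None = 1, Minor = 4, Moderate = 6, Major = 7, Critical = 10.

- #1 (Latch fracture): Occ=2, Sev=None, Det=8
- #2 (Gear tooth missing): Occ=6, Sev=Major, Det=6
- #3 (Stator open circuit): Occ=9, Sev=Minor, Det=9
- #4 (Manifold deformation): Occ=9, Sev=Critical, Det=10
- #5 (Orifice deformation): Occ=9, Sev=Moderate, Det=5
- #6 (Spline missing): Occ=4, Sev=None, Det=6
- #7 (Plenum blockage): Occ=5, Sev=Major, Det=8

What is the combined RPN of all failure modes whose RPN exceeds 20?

RPN = Severity × Occurrence × Detection:
  #1: 1 × 2 × 8 = 16
  #2: 7 × 6 × 6 = 252
  #3: 4 × 9 × 9 = 324
  #4: 10 × 9 × 10 = 900
  #5: 6 × 9 × 5 = 270
  #6: 1 × 4 × 6 = 24
  #7: 7 × 5 × 8 = 280
RPN > 20: #2 (252), #3 (324), #4 (900), #5 (270), #6 (24), #7 (280).
Sum: 252 + 324 + 900 + 270 + 24 + 280 = 2050.

2050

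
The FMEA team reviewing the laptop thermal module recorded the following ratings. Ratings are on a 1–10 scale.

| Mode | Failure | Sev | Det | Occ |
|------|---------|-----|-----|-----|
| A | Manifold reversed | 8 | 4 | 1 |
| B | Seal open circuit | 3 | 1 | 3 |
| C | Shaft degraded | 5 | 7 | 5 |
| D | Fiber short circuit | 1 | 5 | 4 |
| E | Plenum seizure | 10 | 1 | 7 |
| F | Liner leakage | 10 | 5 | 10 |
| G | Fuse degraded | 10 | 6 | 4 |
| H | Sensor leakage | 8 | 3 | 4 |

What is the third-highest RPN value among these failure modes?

RPN = Severity × Occurrence × Detection:
  A: 8 × 1 × 4 = 32
  B: 3 × 3 × 1 = 9
  C: 5 × 5 × 7 = 175
  D: 1 × 4 × 5 = 20
  E: 10 × 7 × 1 = 70
  F: 10 × 10 × 5 = 500
  G: 10 × 4 × 6 = 240
  H: 8 × 4 × 3 = 96
Sorted descending: 500, 240, 175, 96, 70, 32, 20, 9.
The third-highest RPN is 175 (C).

175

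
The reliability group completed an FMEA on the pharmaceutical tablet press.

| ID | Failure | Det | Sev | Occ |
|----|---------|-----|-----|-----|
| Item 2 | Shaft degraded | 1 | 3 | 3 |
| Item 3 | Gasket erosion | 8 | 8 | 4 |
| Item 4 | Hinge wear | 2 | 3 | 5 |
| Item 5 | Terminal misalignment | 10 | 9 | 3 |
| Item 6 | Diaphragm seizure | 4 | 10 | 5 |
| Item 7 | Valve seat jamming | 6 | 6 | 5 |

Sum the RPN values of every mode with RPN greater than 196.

726

RPN = Severity × Occurrence × Detection:
  Item 2: 3 × 3 × 1 = 9
  Item 3: 8 × 4 × 8 = 256
  Item 4: 3 × 5 × 2 = 30
  Item 5: 9 × 3 × 10 = 270
  Item 6: 10 × 5 × 4 = 200
  Item 7: 6 × 5 × 6 = 180
RPN > 196: Item 3 (256), Item 5 (270), Item 6 (200).
Sum: 256 + 270 + 200 = 726.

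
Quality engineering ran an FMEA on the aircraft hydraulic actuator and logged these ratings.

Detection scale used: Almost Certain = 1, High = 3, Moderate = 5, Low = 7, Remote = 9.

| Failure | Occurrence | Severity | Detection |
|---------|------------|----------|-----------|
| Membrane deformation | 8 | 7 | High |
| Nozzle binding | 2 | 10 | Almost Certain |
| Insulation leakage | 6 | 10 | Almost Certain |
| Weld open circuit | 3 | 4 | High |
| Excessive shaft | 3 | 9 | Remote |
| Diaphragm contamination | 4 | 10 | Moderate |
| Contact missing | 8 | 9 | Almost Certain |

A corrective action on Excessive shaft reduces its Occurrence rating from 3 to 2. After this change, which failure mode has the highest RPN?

Diaphragm contamination

RPN = Severity × Occurrence × Detection:
  Membrane deformation: 7 × 8 × 3 = 168
  Nozzle binding: 10 × 2 × 1 = 20
  Insulation leakage: 10 × 6 × 1 = 60
  Weld open circuit: 4 × 3 × 3 = 36
  Excessive shaft: 9 × 3 × 9 = 243
  Diaphragm contamination: 10 × 4 × 5 = 200
  Contact missing: 9 × 8 × 1 = 72
After action: Excessive shaft → 9 × 2 × 9 = 162.
Revised RPNs: Diaphragm contamination=200, Membrane deformation=168, Excessive shaft=162, Contact missing=72, Insulation leakage=60, Weld open circuit=36, Nozzle binding=20.
Highest is now Diaphragm contamination (200).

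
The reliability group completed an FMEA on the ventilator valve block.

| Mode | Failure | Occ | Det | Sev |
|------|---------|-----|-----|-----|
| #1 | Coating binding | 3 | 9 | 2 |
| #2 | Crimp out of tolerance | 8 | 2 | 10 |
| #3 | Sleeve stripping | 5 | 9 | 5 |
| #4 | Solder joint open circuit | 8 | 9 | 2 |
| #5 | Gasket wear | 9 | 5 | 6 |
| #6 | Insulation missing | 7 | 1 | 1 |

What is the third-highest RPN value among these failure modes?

160

RPN = Severity × Occurrence × Detection:
  #1: 2 × 3 × 9 = 54
  #2: 10 × 8 × 2 = 160
  #3: 5 × 5 × 9 = 225
  #4: 2 × 8 × 9 = 144
  #5: 6 × 9 × 5 = 270
  #6: 1 × 7 × 1 = 7
Sorted descending: 270, 225, 160, 144, 54, 7.
The third-highest RPN is 160 (#2).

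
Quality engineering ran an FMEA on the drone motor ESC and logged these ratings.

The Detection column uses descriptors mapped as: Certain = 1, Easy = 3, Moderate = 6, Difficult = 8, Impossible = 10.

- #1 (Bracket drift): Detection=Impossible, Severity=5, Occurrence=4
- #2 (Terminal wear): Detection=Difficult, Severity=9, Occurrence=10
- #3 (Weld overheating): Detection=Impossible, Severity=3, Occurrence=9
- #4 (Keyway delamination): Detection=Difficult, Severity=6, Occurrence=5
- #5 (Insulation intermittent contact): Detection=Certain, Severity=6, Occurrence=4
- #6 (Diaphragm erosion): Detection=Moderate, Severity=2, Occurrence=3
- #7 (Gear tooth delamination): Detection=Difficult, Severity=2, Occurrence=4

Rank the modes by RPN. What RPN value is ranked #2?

270

RPN = Severity × Occurrence × Detection:
  #1: 5 × 4 × 10 = 200
  #2: 9 × 10 × 8 = 720
  #3: 3 × 9 × 10 = 270
  #4: 6 × 5 × 8 = 240
  #5: 6 × 4 × 1 = 24
  #6: 2 × 3 × 6 = 36
  #7: 2 × 4 × 8 = 64
Sorted descending: 720, 270, 240, 200, 64, 36, 24.
The second-highest RPN is 270 (#3).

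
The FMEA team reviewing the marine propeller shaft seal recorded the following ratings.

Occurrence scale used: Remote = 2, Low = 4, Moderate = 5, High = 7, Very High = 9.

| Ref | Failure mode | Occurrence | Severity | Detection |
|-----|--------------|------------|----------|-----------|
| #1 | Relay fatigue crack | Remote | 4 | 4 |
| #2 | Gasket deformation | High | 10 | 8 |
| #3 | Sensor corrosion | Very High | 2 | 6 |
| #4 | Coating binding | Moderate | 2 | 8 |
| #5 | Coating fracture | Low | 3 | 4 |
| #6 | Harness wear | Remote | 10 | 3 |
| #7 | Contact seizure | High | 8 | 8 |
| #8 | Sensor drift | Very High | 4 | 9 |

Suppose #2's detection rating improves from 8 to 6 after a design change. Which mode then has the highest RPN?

#7

RPN = Severity × Occurrence × Detection:
  #1: 4 × 2 × 4 = 32
  #2: 10 × 7 × 8 = 560
  #3: 2 × 9 × 6 = 108
  #4: 2 × 5 × 8 = 80
  #5: 3 × 4 × 4 = 48
  #6: 10 × 2 × 3 = 60
  #7: 8 × 7 × 8 = 448
  #8: 4 × 9 × 9 = 324
After action: #2 → 10 × 7 × 6 = 420.
Revised RPNs: #7=448, #2=420, #8=324, #3=108, #4=80, #6=60, #5=48, #1=32.
Highest is now #7 (448).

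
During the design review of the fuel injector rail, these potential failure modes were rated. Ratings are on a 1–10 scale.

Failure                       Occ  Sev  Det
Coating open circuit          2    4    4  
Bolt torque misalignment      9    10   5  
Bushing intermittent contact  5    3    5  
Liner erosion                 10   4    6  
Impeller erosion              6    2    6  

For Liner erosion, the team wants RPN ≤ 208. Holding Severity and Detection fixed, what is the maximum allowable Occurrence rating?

Liner erosion: S=4, O=10, D=6 → current RPN = 240.
Fixed product = 24. Need 24 × O ≤ 208, so O ≤ 208/24 = 8.67.
Maximum integer Occurrence rating = 8 (gives RPN 192; O=9 would give 216 > 208).

8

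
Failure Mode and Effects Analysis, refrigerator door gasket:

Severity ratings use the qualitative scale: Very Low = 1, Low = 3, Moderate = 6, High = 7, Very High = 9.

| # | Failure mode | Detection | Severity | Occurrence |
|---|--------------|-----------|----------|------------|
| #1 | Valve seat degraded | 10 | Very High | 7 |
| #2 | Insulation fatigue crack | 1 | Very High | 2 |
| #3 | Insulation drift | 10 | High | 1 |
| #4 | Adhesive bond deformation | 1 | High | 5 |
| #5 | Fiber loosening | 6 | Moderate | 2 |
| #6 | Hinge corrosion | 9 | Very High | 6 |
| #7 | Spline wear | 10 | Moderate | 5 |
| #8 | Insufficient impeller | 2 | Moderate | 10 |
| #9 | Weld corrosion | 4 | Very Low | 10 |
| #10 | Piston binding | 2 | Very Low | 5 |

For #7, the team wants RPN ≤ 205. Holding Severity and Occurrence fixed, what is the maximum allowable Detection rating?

6

#7: S=6, O=5, D=10 → current RPN = 300.
Fixed product = 30. Need 30 × D ≤ 205, so D ≤ 205/30 = 6.83.
Maximum integer Detection rating = 6 (gives RPN 180; D=7 would give 210 > 205).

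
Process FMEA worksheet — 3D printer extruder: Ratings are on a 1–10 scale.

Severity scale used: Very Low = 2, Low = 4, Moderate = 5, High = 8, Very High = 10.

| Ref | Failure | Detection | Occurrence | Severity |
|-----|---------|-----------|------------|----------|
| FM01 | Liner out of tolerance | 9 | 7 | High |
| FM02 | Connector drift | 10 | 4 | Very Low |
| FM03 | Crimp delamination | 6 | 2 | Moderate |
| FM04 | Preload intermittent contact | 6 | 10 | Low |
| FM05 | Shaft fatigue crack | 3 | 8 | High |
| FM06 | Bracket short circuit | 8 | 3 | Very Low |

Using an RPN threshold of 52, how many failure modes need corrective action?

RPN = Severity × Occurrence × Detection:
  FM01: 8 × 7 × 9 = 504
  FM02: 2 × 4 × 10 = 80
  FM03: 5 × 2 × 6 = 60
  FM04: 4 × 10 × 6 = 240
  FM05: 8 × 8 × 3 = 192
  FM06: 2 × 3 × 8 = 48
Modes with RPN ≥ 52: FM01 (504), FM02 (80), FM03 (60), FM04 (240), FM05 (192) → 5.

5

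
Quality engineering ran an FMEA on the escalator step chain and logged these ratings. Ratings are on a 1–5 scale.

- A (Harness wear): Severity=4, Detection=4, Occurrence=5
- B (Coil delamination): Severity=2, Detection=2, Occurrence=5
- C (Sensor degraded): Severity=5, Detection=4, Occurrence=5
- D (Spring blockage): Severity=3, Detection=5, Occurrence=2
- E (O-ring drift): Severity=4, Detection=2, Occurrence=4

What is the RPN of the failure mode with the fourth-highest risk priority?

30

RPN = Severity × Occurrence × Detection:
  A: 4 × 5 × 4 = 80
  B: 2 × 5 × 2 = 20
  C: 5 × 5 × 4 = 100
  D: 3 × 2 × 5 = 30
  E: 4 × 4 × 2 = 32
Sorted descending: 100, 80, 32, 30, 20.
The fourth-highest RPN is 30 (D).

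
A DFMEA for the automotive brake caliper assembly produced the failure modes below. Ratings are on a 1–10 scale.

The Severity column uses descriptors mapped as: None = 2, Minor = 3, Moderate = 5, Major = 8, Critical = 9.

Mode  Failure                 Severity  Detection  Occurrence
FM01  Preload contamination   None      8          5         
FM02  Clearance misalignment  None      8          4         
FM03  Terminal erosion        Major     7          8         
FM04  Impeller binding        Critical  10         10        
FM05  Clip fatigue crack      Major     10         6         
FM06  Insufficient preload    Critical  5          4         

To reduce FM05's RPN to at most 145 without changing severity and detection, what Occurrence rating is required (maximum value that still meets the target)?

FM05: S=8, O=6, D=10 → current RPN = 480.
Fixed product = 80. Need 80 × O ≤ 145, so O ≤ 145/80 = 1.81.
Maximum integer Occurrence rating = 1 (gives RPN 80; O=2 would give 160 > 145).

1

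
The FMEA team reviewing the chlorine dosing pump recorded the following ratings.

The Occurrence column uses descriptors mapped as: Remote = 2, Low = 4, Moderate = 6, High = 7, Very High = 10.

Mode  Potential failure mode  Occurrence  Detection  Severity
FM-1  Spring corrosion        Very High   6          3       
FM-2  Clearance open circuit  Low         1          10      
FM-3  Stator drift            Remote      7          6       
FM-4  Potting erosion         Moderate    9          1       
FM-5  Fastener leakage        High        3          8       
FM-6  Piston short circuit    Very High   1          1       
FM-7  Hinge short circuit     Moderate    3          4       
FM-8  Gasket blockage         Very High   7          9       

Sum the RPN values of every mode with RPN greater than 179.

810

RPN = Severity × Occurrence × Detection:
  FM-1: 3 × 10 × 6 = 180
  FM-2: 10 × 4 × 1 = 40
  FM-3: 6 × 2 × 7 = 84
  FM-4: 1 × 6 × 9 = 54
  FM-5: 8 × 7 × 3 = 168
  FM-6: 1 × 10 × 1 = 10
  FM-7: 4 × 6 × 3 = 72
  FM-8: 9 × 10 × 7 = 630
RPN > 179: FM-1 (180), FM-8 (630).
Sum: 180 + 630 = 810.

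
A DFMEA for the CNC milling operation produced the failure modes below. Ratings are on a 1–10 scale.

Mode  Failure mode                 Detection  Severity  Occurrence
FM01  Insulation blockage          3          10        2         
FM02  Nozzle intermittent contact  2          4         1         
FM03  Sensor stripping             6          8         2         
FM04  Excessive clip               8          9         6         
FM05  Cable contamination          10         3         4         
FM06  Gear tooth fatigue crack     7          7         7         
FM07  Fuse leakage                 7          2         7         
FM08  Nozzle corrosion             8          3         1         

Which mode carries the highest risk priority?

RPN = Severity × Occurrence × Detection:
  FM01: 10 × 2 × 3 = 60
  FM02: 4 × 1 × 2 = 8
  FM03: 8 × 2 × 6 = 96
  FM04: 9 × 6 × 8 = 432
  FM05: 3 × 4 × 10 = 120
  FM06: 7 × 7 × 7 = 343
  FM07: 2 × 7 × 7 = 98
  FM08: 3 × 1 × 8 = 24
Highest RPN is 432 → FM04.

FM04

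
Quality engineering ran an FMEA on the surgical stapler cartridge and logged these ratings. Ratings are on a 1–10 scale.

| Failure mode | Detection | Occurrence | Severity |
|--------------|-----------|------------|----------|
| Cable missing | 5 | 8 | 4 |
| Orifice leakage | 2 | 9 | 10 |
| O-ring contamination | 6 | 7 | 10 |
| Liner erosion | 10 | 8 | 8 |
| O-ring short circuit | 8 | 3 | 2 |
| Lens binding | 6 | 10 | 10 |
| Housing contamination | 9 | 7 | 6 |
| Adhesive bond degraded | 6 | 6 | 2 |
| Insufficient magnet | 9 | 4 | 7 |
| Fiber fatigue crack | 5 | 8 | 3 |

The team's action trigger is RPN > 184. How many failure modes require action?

5

RPN = Severity × Occurrence × Detection:
  Cable missing: 4 × 8 × 5 = 160
  Orifice leakage: 10 × 9 × 2 = 180
  O-ring contamination: 10 × 7 × 6 = 420
  Liner erosion: 8 × 8 × 10 = 640
  O-ring short circuit: 2 × 3 × 8 = 48
  Lens binding: 10 × 10 × 6 = 600
  Housing contamination: 6 × 7 × 9 = 378
  Adhesive bond degraded: 2 × 6 × 6 = 72
  Insufficient magnet: 7 × 4 × 9 = 252
  Fiber fatigue crack: 3 × 8 × 5 = 120
Modes with RPN > 184: O-ring contamination (420), Liner erosion (640), Lens binding (600), Housing contamination (378), Insufficient magnet (252) → 5.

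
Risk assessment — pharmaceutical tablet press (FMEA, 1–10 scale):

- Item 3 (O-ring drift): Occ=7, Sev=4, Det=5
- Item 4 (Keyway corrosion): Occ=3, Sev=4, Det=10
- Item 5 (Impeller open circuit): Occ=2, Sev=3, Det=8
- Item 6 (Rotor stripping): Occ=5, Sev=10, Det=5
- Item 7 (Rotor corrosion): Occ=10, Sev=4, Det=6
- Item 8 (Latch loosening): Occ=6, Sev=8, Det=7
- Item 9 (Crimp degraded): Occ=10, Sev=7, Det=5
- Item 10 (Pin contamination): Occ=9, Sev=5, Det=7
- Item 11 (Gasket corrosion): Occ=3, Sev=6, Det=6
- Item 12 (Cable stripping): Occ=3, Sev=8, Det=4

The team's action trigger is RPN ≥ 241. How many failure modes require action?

4

RPN = Severity × Occurrence × Detection:
  Item 3: 4 × 7 × 5 = 140
  Item 4: 4 × 3 × 10 = 120
  Item 5: 3 × 2 × 8 = 48
  Item 6: 10 × 5 × 5 = 250
  Item 7: 4 × 10 × 6 = 240
  Item 8: 8 × 6 × 7 = 336
  Item 9: 7 × 10 × 5 = 350
  Item 10: 5 × 9 × 7 = 315
  Item 11: 6 × 3 × 6 = 108
  Item 12: 8 × 3 × 4 = 96
Modes with RPN ≥ 241: Item 6 (250), Item 8 (336), Item 9 (350), Item 10 (315) → 4.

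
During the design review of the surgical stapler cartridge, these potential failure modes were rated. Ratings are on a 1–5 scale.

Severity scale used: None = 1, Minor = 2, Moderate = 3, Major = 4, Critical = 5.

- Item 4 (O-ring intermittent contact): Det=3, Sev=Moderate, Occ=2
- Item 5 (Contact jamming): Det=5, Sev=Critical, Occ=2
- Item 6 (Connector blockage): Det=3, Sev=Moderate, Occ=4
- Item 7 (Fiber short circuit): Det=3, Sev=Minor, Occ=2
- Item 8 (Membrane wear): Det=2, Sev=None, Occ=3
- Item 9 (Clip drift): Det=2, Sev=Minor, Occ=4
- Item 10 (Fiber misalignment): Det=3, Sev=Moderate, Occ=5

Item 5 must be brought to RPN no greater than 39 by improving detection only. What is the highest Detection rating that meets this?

3

Item 5: S=5, O=2, D=5 → current RPN = 50.
Fixed product = 10. Need 10 × D ≤ 39, so D ≤ 39/10 = 3.90.
Maximum integer Detection rating = 3 (gives RPN 30; D=4 would give 40 > 39).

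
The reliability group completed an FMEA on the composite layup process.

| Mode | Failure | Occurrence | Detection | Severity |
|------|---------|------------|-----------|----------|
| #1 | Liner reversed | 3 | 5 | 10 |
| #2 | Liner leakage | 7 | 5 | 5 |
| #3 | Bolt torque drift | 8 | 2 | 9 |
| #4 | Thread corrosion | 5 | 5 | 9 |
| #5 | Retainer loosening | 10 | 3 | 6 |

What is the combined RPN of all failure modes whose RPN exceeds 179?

405

RPN = Severity × Occurrence × Detection:
  #1: 10 × 3 × 5 = 150
  #2: 5 × 7 × 5 = 175
  #3: 9 × 8 × 2 = 144
  #4: 9 × 5 × 5 = 225
  #5: 6 × 10 × 3 = 180
RPN > 179: #4 (225), #5 (180).
Sum: 225 + 180 = 405.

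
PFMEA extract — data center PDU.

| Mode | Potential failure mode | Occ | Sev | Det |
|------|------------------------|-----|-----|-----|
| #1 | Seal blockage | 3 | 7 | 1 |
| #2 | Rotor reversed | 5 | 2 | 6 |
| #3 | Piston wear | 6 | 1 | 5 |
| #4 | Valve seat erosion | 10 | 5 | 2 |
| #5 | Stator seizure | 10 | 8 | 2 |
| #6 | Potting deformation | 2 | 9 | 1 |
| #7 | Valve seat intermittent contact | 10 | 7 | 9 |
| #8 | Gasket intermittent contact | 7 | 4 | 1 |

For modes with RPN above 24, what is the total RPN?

1008

RPN = Severity × Occurrence × Detection:
  #1: 7 × 3 × 1 = 21
  #2: 2 × 5 × 6 = 60
  #3: 1 × 6 × 5 = 30
  #4: 5 × 10 × 2 = 100
  #5: 8 × 10 × 2 = 160
  #6: 9 × 2 × 1 = 18
  #7: 7 × 10 × 9 = 630
  #8: 4 × 7 × 1 = 28
RPN > 24: #2 (60), #3 (30), #4 (100), #5 (160), #7 (630), #8 (28).
Sum: 60 + 30 + 100 + 160 + 630 + 28 = 1008.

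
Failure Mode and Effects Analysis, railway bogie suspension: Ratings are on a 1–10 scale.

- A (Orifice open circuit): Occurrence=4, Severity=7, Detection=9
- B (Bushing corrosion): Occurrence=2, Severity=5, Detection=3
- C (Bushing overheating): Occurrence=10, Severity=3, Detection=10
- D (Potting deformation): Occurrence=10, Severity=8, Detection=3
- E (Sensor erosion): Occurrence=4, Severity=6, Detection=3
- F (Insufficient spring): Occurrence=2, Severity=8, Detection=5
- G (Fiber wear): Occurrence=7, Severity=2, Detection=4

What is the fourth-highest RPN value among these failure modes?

80

RPN = Severity × Occurrence × Detection:
  A: 7 × 4 × 9 = 252
  B: 5 × 2 × 3 = 30
  C: 3 × 10 × 10 = 300
  D: 8 × 10 × 3 = 240
  E: 6 × 4 × 3 = 72
  F: 8 × 2 × 5 = 80
  G: 2 × 7 × 4 = 56
Sorted descending: 300, 252, 240, 80, 72, 56, 30.
The fourth-highest RPN is 80 (F).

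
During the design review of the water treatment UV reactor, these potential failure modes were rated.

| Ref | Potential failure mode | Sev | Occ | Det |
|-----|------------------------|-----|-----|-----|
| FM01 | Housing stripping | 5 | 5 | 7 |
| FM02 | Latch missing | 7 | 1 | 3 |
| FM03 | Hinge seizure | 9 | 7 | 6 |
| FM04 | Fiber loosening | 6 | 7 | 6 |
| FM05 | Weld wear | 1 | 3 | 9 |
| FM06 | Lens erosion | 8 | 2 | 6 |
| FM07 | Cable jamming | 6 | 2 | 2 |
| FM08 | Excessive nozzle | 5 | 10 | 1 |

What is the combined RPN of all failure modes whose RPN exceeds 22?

RPN = Severity × Occurrence × Detection:
  FM01: 5 × 5 × 7 = 175
  FM02: 7 × 1 × 3 = 21
  FM03: 9 × 7 × 6 = 378
  FM04: 6 × 7 × 6 = 252
  FM05: 1 × 3 × 9 = 27
  FM06: 8 × 2 × 6 = 96
  FM07: 6 × 2 × 2 = 24
  FM08: 5 × 10 × 1 = 50
RPN > 22: FM01 (175), FM03 (378), FM04 (252), FM05 (27), FM06 (96), FM07 (24), FM08 (50).
Sum: 175 + 378 + 252 + 27 + 96 + 24 + 50 = 1002.

1002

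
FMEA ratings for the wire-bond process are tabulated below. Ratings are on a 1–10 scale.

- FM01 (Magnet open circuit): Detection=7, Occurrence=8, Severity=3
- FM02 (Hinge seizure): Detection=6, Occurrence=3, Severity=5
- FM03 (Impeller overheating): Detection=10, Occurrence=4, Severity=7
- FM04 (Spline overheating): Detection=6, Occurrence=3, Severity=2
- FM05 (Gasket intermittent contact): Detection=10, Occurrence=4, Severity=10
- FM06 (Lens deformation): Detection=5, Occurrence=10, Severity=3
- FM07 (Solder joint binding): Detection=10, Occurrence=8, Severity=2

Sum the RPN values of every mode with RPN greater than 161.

848

RPN = Severity × Occurrence × Detection:
  FM01: 3 × 8 × 7 = 168
  FM02: 5 × 3 × 6 = 90
  FM03: 7 × 4 × 10 = 280
  FM04: 2 × 3 × 6 = 36
  FM05: 10 × 4 × 10 = 400
  FM06: 3 × 10 × 5 = 150
  FM07: 2 × 8 × 10 = 160
RPN > 161: FM01 (168), FM03 (280), FM05 (400).
Sum: 168 + 280 + 400 = 848.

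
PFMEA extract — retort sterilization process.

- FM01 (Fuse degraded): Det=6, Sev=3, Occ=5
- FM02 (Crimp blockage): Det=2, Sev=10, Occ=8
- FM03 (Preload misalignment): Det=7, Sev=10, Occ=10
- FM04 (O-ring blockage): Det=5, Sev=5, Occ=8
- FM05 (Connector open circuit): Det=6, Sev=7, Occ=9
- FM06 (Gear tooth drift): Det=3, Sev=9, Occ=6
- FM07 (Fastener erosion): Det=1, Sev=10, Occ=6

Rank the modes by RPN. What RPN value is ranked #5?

160

RPN = Severity × Occurrence × Detection:
  FM01: 3 × 5 × 6 = 90
  FM02: 10 × 8 × 2 = 160
  FM03: 10 × 10 × 7 = 700
  FM04: 5 × 8 × 5 = 200
  FM05: 7 × 9 × 6 = 378
  FM06: 9 × 6 × 3 = 162
  FM07: 10 × 6 × 1 = 60
Sorted descending: 700, 378, 200, 162, 160, 90, 60.
The fifth-highest RPN is 160 (FM02).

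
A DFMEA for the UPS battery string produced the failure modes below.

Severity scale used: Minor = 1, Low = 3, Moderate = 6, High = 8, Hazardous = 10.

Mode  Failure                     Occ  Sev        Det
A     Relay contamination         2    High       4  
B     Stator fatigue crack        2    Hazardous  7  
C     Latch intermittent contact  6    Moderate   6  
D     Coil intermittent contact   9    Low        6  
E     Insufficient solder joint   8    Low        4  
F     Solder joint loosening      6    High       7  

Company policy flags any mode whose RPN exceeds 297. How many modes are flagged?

RPN = Severity × Occurrence × Detection:
  A: 8 × 2 × 4 = 64
  B: 10 × 2 × 7 = 140
  C: 6 × 6 × 6 = 216
  D: 3 × 9 × 6 = 162
  E: 3 × 8 × 4 = 96
  F: 8 × 6 × 7 = 336
Modes with RPN > 297: F (336) → 1.

1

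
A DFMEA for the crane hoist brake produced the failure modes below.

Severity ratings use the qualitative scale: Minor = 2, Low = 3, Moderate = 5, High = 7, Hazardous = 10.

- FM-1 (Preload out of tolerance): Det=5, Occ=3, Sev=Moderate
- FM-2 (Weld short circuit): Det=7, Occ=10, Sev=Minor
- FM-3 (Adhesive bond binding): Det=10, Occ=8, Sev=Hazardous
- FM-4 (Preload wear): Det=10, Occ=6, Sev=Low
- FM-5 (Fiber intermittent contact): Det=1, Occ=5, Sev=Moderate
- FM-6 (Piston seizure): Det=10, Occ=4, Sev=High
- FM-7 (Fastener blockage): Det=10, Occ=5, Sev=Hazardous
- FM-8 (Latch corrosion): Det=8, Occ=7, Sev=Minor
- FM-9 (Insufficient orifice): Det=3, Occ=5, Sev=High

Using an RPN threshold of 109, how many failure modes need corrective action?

6

RPN = Severity × Occurrence × Detection:
  FM-1: 5 × 3 × 5 = 75
  FM-2: 2 × 10 × 7 = 140
  FM-3: 10 × 8 × 10 = 800
  FM-4: 3 × 6 × 10 = 180
  FM-5: 5 × 5 × 1 = 25
  FM-6: 7 × 4 × 10 = 280
  FM-7: 10 × 5 × 10 = 500
  FM-8: 2 × 7 × 8 = 112
  FM-9: 7 × 5 × 3 = 105
Modes with RPN ≥ 109: FM-2 (140), FM-3 (800), FM-4 (180), FM-6 (280), FM-7 (500), FM-8 (112) → 6.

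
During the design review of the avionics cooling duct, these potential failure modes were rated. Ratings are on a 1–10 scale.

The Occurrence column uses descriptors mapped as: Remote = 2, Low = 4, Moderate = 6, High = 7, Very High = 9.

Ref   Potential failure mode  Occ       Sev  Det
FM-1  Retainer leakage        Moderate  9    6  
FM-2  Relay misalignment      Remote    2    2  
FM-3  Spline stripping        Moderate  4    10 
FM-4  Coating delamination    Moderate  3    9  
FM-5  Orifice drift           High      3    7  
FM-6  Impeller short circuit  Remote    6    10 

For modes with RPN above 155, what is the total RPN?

RPN = Severity × Occurrence × Detection:
  FM-1: 9 × 6 × 6 = 324
  FM-2: 2 × 2 × 2 = 8
  FM-3: 4 × 6 × 10 = 240
  FM-4: 3 × 6 × 9 = 162
  FM-5: 3 × 7 × 7 = 147
  FM-6: 6 × 2 × 10 = 120
RPN > 155: FM-1 (324), FM-3 (240), FM-4 (162).
Sum: 324 + 240 + 162 = 726.

726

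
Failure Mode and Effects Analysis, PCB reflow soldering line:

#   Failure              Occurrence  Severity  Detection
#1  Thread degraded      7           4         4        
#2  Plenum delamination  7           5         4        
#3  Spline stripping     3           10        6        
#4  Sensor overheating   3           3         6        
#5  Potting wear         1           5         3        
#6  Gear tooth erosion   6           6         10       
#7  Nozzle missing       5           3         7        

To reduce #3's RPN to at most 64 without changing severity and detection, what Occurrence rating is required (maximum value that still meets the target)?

1

#3: S=10, O=3, D=6 → current RPN = 180.
Fixed product = 60. Need 60 × O ≤ 64, so O ≤ 64/60 = 1.07.
Maximum integer Occurrence rating = 1 (gives RPN 60; O=2 would give 120 > 64).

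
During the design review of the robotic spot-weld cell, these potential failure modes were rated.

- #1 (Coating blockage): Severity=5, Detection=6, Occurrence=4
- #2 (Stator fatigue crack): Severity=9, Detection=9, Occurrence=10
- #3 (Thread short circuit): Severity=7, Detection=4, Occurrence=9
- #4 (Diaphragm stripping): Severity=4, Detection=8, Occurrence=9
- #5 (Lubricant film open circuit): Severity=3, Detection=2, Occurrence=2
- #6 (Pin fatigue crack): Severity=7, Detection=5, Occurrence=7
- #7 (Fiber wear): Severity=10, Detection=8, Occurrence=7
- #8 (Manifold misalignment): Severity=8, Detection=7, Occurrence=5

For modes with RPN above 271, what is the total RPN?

RPN = Severity × Occurrence × Detection:
  #1: 5 × 4 × 6 = 120
  #2: 9 × 10 × 9 = 810
  #3: 7 × 9 × 4 = 252
  #4: 4 × 9 × 8 = 288
  #5: 3 × 2 × 2 = 12
  #6: 7 × 7 × 5 = 245
  #7: 10 × 7 × 8 = 560
  #8: 8 × 5 × 7 = 280
RPN > 271: #2 (810), #4 (288), #7 (560), #8 (280).
Sum: 810 + 288 + 560 + 280 = 1938.

1938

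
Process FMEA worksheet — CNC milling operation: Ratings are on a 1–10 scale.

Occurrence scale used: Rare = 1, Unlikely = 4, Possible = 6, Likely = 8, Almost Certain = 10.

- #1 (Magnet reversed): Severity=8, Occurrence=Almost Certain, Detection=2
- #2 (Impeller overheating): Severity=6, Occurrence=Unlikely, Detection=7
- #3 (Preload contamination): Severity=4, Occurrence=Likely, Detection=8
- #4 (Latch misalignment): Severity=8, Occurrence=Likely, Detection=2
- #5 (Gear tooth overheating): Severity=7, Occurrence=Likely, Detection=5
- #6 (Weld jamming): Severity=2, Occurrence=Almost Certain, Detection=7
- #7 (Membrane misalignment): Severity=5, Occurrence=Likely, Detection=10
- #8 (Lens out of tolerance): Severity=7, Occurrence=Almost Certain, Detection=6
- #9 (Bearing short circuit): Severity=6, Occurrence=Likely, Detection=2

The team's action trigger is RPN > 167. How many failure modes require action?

5

RPN = Severity × Occurrence × Detection:
  #1: 8 × 10 × 2 = 160
  #2: 6 × 4 × 7 = 168
  #3: 4 × 8 × 8 = 256
  #4: 8 × 8 × 2 = 128
  #5: 7 × 8 × 5 = 280
  #6: 2 × 10 × 7 = 140
  #7: 5 × 8 × 10 = 400
  #8: 7 × 10 × 6 = 420
  #9: 6 × 8 × 2 = 96
Modes with RPN > 167: #2 (168), #3 (256), #5 (280), #7 (400), #8 (420) → 5.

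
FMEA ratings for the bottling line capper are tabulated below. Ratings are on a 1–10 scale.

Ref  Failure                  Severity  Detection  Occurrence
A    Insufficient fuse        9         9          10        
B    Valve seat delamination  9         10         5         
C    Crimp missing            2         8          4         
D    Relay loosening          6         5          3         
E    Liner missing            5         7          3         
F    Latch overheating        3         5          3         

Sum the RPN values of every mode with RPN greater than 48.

RPN = Severity × Occurrence × Detection:
  A: 9 × 10 × 9 = 810
  B: 9 × 5 × 10 = 450
  C: 2 × 4 × 8 = 64
  D: 6 × 3 × 5 = 90
  E: 5 × 3 × 7 = 105
  F: 3 × 3 × 5 = 45
RPN > 48: A (810), B (450), C (64), D (90), E (105).
Sum: 810 + 450 + 64 + 90 + 105 = 1519.

1519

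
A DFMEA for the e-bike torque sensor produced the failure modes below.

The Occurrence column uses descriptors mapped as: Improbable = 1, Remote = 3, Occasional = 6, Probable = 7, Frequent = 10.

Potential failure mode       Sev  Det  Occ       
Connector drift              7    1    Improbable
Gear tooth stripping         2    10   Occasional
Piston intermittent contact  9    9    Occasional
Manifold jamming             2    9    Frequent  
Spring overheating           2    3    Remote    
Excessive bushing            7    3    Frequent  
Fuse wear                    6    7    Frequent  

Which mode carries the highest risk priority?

RPN = Severity × Occurrence × Detection:
  Connector drift: 7 × 1 × 1 = 7
  Gear tooth stripping: 2 × 6 × 10 = 120
  Piston intermittent contact: 9 × 6 × 9 = 486
  Manifold jamming: 2 × 10 × 9 = 180
  Spring overheating: 2 × 3 × 3 = 18
  Excessive bushing: 7 × 10 × 3 = 210
  Fuse wear: 6 × 10 × 7 = 420
Highest RPN is 486 → Piston intermittent contact.

Piston intermittent contact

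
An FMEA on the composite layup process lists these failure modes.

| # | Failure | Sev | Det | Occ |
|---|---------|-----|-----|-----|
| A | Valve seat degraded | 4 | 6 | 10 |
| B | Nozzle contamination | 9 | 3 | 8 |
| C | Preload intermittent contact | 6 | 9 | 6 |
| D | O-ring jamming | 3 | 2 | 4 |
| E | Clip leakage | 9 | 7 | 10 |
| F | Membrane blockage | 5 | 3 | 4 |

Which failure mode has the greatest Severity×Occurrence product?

E

Criticality = Severity × Occurrence:
  A: 4 × 10 = 40
  B: 9 × 8 = 72
  C: 6 × 6 = 36
  D: 3 × 4 = 12
  E: 9 × 10 = 90
  F: 5 × 4 = 20
Highest criticality is 90 → E.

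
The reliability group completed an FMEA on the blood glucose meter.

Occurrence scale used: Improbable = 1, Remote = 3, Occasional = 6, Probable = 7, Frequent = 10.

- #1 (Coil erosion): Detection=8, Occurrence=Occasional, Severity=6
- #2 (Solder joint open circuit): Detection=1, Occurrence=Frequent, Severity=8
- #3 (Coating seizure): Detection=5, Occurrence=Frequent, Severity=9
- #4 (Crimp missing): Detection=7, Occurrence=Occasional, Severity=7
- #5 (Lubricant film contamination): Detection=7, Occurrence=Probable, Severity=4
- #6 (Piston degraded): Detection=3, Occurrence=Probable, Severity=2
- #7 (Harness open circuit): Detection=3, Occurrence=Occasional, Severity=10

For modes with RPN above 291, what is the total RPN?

744

RPN = Severity × Occurrence × Detection:
  #1: 6 × 6 × 8 = 288
  #2: 8 × 10 × 1 = 80
  #3: 9 × 10 × 5 = 450
  #4: 7 × 6 × 7 = 294
  #5: 4 × 7 × 7 = 196
  #6: 2 × 7 × 3 = 42
  #7: 10 × 6 × 3 = 180
RPN > 291: #3 (450), #4 (294).
Sum: 450 + 294 = 744.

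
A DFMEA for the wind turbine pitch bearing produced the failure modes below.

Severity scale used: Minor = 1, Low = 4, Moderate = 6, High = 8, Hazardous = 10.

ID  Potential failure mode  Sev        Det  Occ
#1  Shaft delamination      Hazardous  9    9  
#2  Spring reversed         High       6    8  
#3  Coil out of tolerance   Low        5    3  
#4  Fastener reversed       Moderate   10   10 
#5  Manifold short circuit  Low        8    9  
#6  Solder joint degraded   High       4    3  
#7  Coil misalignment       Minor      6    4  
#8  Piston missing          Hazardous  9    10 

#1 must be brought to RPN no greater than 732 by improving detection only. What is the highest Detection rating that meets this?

#1: S=10, O=9, D=9 → current RPN = 810.
Fixed product = 90. Need 90 × D ≤ 732, so D ≤ 732/90 = 8.13.
Maximum integer Detection rating = 8 (gives RPN 720; D=9 would give 810 > 732).

8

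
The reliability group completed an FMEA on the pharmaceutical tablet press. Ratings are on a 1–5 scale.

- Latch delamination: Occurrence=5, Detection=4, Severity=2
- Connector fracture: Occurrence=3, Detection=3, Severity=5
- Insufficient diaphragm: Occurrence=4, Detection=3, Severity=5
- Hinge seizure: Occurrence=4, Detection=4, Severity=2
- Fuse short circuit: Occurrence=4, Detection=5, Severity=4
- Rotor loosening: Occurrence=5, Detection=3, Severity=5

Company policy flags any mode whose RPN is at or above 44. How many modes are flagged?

RPN = Severity × Occurrence × Detection:
  Latch delamination: 2 × 5 × 4 = 40
  Connector fracture: 5 × 3 × 3 = 45
  Insufficient diaphragm: 5 × 4 × 3 = 60
  Hinge seizure: 2 × 4 × 4 = 32
  Fuse short circuit: 4 × 4 × 5 = 80
  Rotor loosening: 5 × 5 × 3 = 75
Modes with RPN ≥ 44: Connector fracture (45), Insufficient diaphragm (60), Fuse short circuit (80), Rotor loosening (75) → 4.

4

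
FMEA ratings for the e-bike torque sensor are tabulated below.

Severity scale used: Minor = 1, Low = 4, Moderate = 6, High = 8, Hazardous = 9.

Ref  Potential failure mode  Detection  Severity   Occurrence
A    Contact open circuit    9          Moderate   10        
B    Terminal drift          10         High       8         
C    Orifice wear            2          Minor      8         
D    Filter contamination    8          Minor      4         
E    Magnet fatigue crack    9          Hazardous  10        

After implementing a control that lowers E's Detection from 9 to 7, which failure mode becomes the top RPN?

B

RPN = Severity × Occurrence × Detection:
  A: 6 × 10 × 9 = 540
  B: 8 × 8 × 10 = 640
  C: 1 × 8 × 2 = 16
  D: 1 × 4 × 8 = 32
  E: 9 × 10 × 9 = 810
After action: E → 9 × 10 × 7 = 630.
Revised RPNs: B=640, E=630, A=540, D=32, C=16.
Highest is now B (640).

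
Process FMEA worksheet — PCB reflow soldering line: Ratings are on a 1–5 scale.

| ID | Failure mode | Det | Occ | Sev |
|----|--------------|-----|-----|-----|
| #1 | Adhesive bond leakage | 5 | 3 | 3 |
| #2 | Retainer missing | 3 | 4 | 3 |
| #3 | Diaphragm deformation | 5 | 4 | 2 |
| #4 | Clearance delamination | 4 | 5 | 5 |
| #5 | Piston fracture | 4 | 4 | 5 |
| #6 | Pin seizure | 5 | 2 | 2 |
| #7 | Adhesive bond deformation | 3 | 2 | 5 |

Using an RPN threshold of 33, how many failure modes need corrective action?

5

RPN = Severity × Occurrence × Detection:
  #1: 3 × 3 × 5 = 45
  #2: 3 × 4 × 3 = 36
  #3: 2 × 4 × 5 = 40
  #4: 5 × 5 × 4 = 100
  #5: 5 × 4 × 4 = 80
  #6: 2 × 2 × 5 = 20
  #7: 5 × 2 × 3 = 30
Modes with RPN ≥ 33: #1 (45), #2 (36), #3 (40), #4 (100), #5 (80) → 5.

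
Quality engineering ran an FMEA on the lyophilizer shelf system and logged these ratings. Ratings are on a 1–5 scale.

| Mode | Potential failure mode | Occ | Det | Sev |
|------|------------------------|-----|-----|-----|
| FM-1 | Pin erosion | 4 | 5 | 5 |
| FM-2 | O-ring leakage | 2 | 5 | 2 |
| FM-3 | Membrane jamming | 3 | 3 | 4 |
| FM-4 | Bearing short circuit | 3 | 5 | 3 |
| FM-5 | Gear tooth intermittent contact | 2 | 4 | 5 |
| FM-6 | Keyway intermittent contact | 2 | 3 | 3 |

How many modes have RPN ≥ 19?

5

RPN = Severity × Occurrence × Detection:
  FM-1: 5 × 4 × 5 = 100
  FM-2: 2 × 2 × 5 = 20
  FM-3: 4 × 3 × 3 = 36
  FM-4: 3 × 3 × 5 = 45
  FM-5: 5 × 2 × 4 = 40
  FM-6: 3 × 2 × 3 = 18
Modes with RPN ≥ 19: FM-1 (100), FM-2 (20), FM-3 (36), FM-4 (45), FM-5 (40) → 5.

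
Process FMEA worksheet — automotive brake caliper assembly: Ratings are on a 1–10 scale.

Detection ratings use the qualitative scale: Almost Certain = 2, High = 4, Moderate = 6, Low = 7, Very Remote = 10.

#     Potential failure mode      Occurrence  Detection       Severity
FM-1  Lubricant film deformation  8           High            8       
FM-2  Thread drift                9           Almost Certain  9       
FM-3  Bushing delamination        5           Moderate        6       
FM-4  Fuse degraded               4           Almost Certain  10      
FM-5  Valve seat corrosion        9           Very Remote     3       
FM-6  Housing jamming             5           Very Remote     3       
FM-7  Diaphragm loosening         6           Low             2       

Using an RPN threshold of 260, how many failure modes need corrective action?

RPN = Severity × Occurrence × Detection:
  FM-1: 8 × 8 × 4 = 256
  FM-2: 9 × 9 × 2 = 162
  FM-3: 6 × 5 × 6 = 180
  FM-4: 10 × 4 × 2 = 80
  FM-5: 3 × 9 × 10 = 270
  FM-6: 3 × 5 × 10 = 150
  FM-7: 2 × 6 × 7 = 84
Modes with RPN ≥ 260: FM-5 (270) → 1.

1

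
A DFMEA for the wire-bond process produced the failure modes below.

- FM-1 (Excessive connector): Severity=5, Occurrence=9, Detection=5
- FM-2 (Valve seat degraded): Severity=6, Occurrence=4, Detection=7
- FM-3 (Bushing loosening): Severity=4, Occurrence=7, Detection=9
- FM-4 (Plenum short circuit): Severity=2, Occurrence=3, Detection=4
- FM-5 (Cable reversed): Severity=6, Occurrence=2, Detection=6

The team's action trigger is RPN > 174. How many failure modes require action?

RPN = Severity × Occurrence × Detection:
  FM-1: 5 × 9 × 5 = 225
  FM-2: 6 × 4 × 7 = 168
  FM-3: 4 × 7 × 9 = 252
  FM-4: 2 × 3 × 4 = 24
  FM-5: 6 × 2 × 6 = 72
Modes with RPN > 174: FM-1 (225), FM-3 (252) → 2.

2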